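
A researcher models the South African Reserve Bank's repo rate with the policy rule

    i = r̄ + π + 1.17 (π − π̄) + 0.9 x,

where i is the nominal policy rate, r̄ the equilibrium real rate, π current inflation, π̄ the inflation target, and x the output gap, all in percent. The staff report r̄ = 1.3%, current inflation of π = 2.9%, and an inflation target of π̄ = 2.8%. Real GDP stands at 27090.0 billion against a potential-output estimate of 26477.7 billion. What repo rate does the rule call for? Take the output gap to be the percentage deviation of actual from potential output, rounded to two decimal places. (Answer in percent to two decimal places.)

Output gap = 100 × (27090.0 − 26477.7) / 26477.7 = 2.31%.
i = 1.30 + 2.90 + 1.17 × (2.90 − 2.80) + 0.9 × 2.31
   = 1.30 + 2.9 + 0.117 + 2.079 = 6.40

6.40%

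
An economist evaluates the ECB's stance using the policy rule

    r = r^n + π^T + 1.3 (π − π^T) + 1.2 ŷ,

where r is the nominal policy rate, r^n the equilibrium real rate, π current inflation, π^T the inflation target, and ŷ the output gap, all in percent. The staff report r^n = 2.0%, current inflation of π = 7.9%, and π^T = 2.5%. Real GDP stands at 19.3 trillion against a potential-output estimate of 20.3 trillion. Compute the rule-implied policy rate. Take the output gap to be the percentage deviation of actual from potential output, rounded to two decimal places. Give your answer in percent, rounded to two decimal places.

Output gap = 100 × (19.3 − 20.3) / 20.3 = -4.93%.
r = 2.00 + 2.50 + 1.3 × (7.90 − 2.50) + 1.2 × (-4.93)
   = 2.00 + 2.5 + 7.02 − 5.916 = 5.60

5.60%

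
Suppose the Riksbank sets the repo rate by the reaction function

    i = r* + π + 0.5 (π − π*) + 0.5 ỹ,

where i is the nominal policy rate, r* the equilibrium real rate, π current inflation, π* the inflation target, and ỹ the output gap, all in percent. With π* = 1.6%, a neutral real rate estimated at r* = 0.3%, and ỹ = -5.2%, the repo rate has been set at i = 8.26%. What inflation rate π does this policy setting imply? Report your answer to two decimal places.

Collecting π: i = r* + (1 + 0.5) π − 0.5 π* + 0.5 ỹ
1.5 π = 8.26 − 0.3 + 0.5 × 1.6 − 0.5 × (-5.2) = 11.36
π = 11.36 / 1.5 = 7.57

7.57%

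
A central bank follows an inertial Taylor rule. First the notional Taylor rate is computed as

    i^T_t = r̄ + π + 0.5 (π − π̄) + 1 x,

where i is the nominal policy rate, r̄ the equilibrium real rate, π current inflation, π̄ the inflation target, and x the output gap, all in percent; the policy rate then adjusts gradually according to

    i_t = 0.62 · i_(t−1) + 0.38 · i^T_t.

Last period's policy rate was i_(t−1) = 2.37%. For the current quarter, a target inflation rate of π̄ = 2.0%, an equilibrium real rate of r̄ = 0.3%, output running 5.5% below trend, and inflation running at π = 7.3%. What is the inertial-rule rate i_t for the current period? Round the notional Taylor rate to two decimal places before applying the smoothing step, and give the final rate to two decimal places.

3.27%

Output 5.5% below potential → x = -5.5.
i^T_t = 0.3 + 7.3 + 0.5 × (7.3 − 2.0) + 1 × (-5.5)
   = 0.3 + 7.3 + 2.65 − 5.5 = 4.75
i_t = 0.62 × 2.37 + 0.38 × 4.75 = 1.4694 + 1.805 = 3.27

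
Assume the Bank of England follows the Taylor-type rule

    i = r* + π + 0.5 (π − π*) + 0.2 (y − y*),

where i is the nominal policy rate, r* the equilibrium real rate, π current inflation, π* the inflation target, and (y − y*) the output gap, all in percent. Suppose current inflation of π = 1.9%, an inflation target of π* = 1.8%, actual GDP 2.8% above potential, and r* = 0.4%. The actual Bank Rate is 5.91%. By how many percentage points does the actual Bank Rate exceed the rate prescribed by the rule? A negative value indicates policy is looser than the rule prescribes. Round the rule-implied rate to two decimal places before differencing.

3.00 pp

Output 2.8% above potential → (y − y*) = 2.8.
i = 0.4 + 1.9 + 0.5 × (1.9 − 1.8) + 0.2 × 2.8
   = 0.4 + 1.9 + 0.05 + 0.56 = 2.91
Deviation = 5.91 − 2.91 = 3.00 pp.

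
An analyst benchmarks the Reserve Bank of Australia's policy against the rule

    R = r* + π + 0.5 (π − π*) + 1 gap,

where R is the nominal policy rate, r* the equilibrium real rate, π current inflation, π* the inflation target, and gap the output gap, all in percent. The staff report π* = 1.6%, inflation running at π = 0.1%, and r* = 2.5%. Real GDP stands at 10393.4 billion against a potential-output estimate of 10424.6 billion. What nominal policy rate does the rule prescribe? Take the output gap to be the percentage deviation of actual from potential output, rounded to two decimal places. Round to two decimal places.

Output gap = 100 × (10393.4 − 10424.6) / 10424.6 = -0.30%.
R = 2.50 + 0.10 + 0.5 × (0.10 − 1.60) + 1 × (-0.30)
   = 2.50 + 0.1 − 0.75 − 0.3 = 1.55

1.55%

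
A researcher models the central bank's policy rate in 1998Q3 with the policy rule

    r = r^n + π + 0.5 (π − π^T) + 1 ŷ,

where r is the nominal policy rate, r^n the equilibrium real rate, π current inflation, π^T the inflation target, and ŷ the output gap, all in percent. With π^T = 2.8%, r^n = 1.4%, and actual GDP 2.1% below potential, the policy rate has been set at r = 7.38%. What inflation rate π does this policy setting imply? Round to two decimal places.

6.32%

Output 2.1% below potential → ŷ = -2.1.
Collecting π: r = r^n + (1 + 0.5) π − 0.5 π^T + 1 ŷ
1.5 π = 7.38 − 1.4 + 0.5 × 2.8 − 1 × (-2.1) = 9.48
π = 9.48 / 1.5 = 6.32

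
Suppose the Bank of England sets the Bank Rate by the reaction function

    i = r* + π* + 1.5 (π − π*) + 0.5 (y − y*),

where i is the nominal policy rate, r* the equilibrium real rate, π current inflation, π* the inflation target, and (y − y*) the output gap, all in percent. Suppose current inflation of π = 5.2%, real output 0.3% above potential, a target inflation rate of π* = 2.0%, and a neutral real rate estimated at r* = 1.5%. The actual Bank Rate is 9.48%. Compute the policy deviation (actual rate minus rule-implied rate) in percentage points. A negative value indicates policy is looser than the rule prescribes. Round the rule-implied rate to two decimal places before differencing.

1.03 pp

Output 0.3% above potential → (y − y*) = 0.3.
i = 1.5 + 2.0 + 1.5 × (5.2 − 2.0) + 0.5 × 0.3
   = 1.5 + 2 + 4.8 + 0.15 = 8.45
Deviation = 9.48 − 8.45 = 1.03 pp.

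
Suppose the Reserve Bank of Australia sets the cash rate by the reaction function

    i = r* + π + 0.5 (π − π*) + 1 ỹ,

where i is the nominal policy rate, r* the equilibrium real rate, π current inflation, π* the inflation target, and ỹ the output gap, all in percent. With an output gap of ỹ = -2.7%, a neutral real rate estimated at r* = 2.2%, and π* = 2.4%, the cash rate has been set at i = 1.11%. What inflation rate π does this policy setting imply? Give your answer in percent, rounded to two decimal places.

1.87%

Collecting π: i = r* + (1 + 0.5) π − 0.5 π* + 1 ỹ
1.5 π = 1.11 − 2.2 + 0.5 × 2.4 − 1 × (-2.7) = 2.81
π = 2.81 / 1.5 = 1.87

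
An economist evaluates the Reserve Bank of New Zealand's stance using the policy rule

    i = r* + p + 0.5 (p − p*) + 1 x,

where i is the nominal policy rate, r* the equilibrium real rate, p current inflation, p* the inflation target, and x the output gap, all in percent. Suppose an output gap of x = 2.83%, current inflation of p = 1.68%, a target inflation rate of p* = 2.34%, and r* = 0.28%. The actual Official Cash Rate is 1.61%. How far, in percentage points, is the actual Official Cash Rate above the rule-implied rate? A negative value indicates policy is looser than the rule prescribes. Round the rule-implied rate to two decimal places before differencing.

-2.85 pp

i = 0.28 + 1.68 + 0.5 × (1.68 − 2.34) + 1 × 2.83
   = 0.28 + 1.68 − 0.33 + 2.83 = 4.46
Deviation = 1.61 − 4.46 = -2.85 pp.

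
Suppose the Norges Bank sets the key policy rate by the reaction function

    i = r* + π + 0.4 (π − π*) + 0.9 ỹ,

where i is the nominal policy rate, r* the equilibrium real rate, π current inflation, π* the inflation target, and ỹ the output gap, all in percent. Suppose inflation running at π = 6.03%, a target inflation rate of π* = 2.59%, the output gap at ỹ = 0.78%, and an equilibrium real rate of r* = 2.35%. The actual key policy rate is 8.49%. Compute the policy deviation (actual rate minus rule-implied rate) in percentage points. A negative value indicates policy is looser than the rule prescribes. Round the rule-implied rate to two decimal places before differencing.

i = 2.35 + 6.03 + 0.4 × (6.03 − 2.59) + 0.9 × 0.78
   = 2.35 + 6.03 + 1.376 + 0.702 = 10.46
Deviation = 8.49 − 10.46 = -1.97 pp.

-1.97 pp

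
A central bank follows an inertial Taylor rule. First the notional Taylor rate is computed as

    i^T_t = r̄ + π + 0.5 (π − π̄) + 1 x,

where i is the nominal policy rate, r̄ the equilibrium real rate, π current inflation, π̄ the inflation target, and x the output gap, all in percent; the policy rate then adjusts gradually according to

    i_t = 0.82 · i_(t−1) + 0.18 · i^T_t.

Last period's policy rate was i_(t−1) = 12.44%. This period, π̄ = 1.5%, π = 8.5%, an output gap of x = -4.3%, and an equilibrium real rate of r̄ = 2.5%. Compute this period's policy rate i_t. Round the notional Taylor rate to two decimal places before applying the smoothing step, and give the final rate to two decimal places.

i^T_t = 2.5 + 8.5 + 0.5 × (8.5 − 1.5) + 1 × (-4.3)
   = 2.5 + 8.5 + 3.5 − 4.3 = 10.20
i_t = 0.82 × 12.44 + 0.18 × 10.20 = 10.2008 + 1.836 = 12.04

12.04%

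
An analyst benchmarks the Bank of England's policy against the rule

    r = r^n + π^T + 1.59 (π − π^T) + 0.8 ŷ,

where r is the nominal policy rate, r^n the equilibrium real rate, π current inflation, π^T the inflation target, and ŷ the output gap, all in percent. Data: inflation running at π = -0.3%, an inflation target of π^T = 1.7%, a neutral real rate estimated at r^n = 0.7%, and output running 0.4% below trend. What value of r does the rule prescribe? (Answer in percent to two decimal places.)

-1.10%

Output 0.4% below potential → ŷ = -0.4.
r = 0.7 + 1.7 + 1.59 × (-0.3 − 1.7) + 0.8 × (-0.4)
   = 0.7 + 1.7 − 3.18 − 0.32 = -1.10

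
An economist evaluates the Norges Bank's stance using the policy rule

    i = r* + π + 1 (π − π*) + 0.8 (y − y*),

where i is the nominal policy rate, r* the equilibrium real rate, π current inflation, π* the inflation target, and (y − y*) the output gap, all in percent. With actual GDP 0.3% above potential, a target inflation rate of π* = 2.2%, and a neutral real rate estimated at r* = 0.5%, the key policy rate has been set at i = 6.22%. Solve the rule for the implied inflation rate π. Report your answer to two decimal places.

Output 0.3% above potential → (y − y*) = 0.3.
Collecting π: i = r* + (1 + 1) π − 1 π* + 0.8 (y − y*)
2 π = 6.22 − 0.5 + 1 × 2.2 − 0.8 × 0.3 = 7.68
π = 7.68 / 2 = 3.84

3.84%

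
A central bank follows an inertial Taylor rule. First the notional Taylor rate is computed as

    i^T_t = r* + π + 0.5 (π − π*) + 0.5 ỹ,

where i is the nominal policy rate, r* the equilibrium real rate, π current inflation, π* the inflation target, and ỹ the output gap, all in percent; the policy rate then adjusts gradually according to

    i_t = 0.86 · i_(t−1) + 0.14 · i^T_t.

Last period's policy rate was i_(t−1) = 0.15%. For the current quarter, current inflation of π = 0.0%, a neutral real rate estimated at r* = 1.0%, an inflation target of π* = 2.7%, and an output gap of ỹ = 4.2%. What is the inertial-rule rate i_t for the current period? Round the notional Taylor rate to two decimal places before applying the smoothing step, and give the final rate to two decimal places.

0.37%

i^T_t = 1.0 + 0.0 + 0.5 × (0.0 − 2.7) + 0.5 × 4.2
   = 1.0 + 0 − 1.35 + 2.1 = 1.75
i_t = 0.86 × 0.15 + 0.14 × 1.75 = 0.129 + 0.245 = 0.37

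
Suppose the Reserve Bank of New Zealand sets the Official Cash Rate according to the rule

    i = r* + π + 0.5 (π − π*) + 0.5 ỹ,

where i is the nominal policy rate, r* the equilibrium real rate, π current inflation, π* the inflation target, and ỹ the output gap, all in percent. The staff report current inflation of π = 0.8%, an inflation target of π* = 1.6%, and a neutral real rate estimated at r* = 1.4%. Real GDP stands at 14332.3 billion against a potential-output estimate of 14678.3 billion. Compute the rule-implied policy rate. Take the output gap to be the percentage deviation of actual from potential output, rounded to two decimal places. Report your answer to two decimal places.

Output gap = 100 × (14332.3 − 14678.3) / 14678.3 = -2.36%.
i = 1.40 + 0.80 + 0.5 × (0.80 − 1.60) + 0.5 × (-2.36)
   = 1.40 + 0.8 − 0.4 − 1.18 = 0.62

0.62%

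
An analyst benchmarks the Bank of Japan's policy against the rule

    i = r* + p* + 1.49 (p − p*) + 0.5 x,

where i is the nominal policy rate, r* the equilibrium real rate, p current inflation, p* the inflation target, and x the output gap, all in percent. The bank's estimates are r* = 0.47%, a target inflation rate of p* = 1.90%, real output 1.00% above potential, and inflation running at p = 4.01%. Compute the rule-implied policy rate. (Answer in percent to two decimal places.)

Output 1.00% above potential → x = 1.00.
i = 0.47 + 1.90 + 1.49 × (4.01 − 1.90) + 0.5 × 1.00
   = 0.47 + 1.9 + 3.1439 + 0.5 = 6.01

6.01%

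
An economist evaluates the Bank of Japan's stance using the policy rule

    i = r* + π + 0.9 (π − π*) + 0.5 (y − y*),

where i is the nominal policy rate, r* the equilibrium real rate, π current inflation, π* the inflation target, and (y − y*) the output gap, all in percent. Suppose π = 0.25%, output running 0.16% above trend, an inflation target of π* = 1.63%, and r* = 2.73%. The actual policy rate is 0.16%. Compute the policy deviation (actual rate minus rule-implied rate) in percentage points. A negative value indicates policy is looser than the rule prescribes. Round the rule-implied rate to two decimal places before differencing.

Output 0.16% above potential → (y − y*) = 0.16.
i = 2.73 + 0.25 + 0.9 × (0.25 − 1.63) + 0.5 × 0.16
   = 2.73 + 0.25 − 1.242 + 0.08 = 1.82
Deviation = 0.16 − 1.82 = -1.66 pp.

-1.66 pp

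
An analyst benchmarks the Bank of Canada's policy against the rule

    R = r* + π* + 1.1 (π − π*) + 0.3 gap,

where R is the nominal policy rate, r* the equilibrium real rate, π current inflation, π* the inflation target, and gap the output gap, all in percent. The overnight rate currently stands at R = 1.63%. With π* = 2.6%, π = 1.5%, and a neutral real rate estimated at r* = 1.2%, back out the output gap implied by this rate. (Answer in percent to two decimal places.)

-3.20%

0.3 gap = 1.63 − 1.2 − 2.6 − 1.1 × (1.5 − 2.6) = -0.96
gap = -0.96 / 0.3 = -3.20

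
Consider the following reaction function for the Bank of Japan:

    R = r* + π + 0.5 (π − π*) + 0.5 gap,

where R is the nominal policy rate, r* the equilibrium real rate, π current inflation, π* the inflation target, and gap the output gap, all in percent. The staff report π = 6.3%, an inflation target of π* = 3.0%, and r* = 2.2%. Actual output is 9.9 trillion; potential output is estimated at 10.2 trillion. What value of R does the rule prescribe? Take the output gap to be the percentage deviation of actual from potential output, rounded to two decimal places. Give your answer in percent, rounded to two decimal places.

Output gap = 100 × (9.9 − 10.2) / 10.2 = -2.94%.
R = 2.20 + 6.30 + 0.5 × (6.30 − 3.00) + 0.5 × (-2.94)
   = 2.20 + 6.3 + 1.65 − 1.47 = 8.68

8.68%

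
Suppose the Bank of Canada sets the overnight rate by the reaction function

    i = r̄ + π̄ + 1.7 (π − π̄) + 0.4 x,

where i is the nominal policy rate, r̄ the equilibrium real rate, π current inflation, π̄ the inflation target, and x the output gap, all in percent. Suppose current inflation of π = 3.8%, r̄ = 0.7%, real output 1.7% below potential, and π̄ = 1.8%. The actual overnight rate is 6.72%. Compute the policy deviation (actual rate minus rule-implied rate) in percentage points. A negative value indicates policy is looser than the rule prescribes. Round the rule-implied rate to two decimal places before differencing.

1.50 pp

Output 1.7% below potential → x = -1.7.
i = 0.7 + 1.8 + 1.7 × (3.8 − 1.8) + 0.4 × (-1.7)
   = 0.7 + 1.8 + 3.4 − 0.68 = 5.22
Deviation = 6.72 − 5.22 = 1.50 pp.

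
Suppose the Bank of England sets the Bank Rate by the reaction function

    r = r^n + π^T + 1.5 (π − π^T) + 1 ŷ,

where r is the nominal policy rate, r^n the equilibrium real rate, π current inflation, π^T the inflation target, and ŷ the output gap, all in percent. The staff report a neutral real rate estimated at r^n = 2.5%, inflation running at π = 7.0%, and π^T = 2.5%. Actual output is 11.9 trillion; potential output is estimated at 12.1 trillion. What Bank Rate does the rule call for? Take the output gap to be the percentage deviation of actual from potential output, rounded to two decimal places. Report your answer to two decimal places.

10.10%

Output gap = 100 × (11.9 − 12.1) / 12.1 = -1.65%.
r = 2.50 + 2.50 + 1.5 × (7.00 − 2.50) + 1 × (-1.65)
   = 2.50 + 2.5 + 6.75 − 1.65 = 10.10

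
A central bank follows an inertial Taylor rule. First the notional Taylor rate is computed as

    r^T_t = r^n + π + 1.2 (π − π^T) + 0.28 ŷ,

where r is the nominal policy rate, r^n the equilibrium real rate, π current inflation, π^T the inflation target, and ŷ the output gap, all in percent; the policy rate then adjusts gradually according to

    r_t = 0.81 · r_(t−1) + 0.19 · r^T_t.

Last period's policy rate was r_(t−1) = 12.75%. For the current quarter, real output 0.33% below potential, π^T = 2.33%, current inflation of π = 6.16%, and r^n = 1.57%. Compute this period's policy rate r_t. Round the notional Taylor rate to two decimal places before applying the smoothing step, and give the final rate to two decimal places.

12.65%

Output 0.33% below potential → ŷ = -0.33.
r^T_t = 1.57 + 6.16 + 1.2 × (6.16 − 2.33) + 0.28 × (-0.33)
   = 1.57 + 6.16 + 4.596 − 0.0924 = 12.23
r_t = 0.81 × 12.75 + 0.19 × 12.23 = 10.3275 + 2.3237 = 12.65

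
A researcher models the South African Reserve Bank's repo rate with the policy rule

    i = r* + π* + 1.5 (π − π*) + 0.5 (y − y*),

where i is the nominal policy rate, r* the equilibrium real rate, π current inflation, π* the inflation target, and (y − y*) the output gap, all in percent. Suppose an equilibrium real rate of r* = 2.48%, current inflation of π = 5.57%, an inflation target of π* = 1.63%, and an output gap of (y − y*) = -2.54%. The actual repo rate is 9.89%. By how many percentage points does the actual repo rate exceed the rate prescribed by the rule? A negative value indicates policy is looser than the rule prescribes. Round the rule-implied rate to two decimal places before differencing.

i = 2.48 + 1.63 + 1.5 × (5.57 − 1.63) + 0.5 × (-2.54)
   = 2.48 + 1.63 + 5.91 − 1.27 = 8.75
Deviation = 9.89 − 8.75 = 1.14 pp.

1.14 pp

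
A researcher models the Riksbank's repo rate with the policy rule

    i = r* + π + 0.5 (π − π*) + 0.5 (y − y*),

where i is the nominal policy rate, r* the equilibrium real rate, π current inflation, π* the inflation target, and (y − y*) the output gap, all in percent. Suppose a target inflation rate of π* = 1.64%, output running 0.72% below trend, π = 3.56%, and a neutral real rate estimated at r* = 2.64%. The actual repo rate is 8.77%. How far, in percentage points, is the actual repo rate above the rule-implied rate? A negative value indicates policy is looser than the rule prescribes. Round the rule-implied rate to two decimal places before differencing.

1.97 pp

Output 0.72% below potential → (y − y*) = -0.72.
i = 2.64 + 3.56 + 0.5 × (3.56 − 1.64) + 0.5 × (-0.72)
   = 2.64 + 3.56 + 0.96 − 0.36 = 6.80
Deviation = 8.77 − 6.80 = 1.97 pp.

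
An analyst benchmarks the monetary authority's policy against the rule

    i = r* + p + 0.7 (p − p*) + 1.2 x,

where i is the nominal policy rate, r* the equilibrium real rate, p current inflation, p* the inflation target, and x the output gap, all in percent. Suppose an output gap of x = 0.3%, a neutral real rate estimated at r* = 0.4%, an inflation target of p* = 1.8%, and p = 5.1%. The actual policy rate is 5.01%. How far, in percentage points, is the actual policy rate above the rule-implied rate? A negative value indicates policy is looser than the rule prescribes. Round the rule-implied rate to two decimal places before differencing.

i = 0.4 + 5.1 + 0.7 × (5.1 − 1.8) + 1.2 × 0.3
   = 0.4 + 5.1 + 2.31 + 0.36 = 8.17
Deviation = 5.01 − 8.17 = -3.16 pp.

-3.16 pp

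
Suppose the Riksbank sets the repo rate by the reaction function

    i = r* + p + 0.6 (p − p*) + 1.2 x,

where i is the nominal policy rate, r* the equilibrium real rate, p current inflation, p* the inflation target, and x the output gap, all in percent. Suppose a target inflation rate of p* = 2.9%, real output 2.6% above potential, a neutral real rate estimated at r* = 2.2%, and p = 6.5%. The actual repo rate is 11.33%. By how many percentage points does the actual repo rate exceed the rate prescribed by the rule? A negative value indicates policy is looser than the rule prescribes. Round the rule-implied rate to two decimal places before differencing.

-2.65 pp

Output 2.6% above potential → x = 2.6.
i = 2.2 + 6.5 + 0.6 × (6.5 − 2.9) + 1.2 × 2.6
   = 2.2 + 6.5 + 2.16 + 3.12 = 13.98
Deviation = 11.33 − 13.98 = -2.65 pp.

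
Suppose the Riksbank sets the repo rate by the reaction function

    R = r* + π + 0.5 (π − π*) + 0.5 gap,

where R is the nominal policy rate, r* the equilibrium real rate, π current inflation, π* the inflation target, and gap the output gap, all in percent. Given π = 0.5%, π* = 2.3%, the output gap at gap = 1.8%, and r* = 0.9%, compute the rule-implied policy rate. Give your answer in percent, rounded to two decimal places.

1.40%

R = 0.9 + 0.5 + 0.5 × (0.5 − 2.3) + 0.5 × 1.8
   = 0.9 + 0.5 − 0.9 + 0.9 = 1.40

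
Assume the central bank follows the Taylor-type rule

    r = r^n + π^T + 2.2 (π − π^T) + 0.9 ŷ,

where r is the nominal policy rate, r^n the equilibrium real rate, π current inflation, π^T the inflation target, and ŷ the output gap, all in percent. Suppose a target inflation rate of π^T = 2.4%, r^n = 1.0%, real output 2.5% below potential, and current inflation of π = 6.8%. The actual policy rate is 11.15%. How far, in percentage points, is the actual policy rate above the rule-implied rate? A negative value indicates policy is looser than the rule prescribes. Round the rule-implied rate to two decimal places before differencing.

Output 2.5% below potential → ŷ = -2.5.
r = 1.0 + 2.4 + 2.2 × (6.8 − 2.4) + 0.9 × (-2.5)
   = 1.0 + 2.4 + 9.68 − 2.25 = 10.83
Deviation = 11.15 − 10.83 = 0.32 pp.

0.32 pp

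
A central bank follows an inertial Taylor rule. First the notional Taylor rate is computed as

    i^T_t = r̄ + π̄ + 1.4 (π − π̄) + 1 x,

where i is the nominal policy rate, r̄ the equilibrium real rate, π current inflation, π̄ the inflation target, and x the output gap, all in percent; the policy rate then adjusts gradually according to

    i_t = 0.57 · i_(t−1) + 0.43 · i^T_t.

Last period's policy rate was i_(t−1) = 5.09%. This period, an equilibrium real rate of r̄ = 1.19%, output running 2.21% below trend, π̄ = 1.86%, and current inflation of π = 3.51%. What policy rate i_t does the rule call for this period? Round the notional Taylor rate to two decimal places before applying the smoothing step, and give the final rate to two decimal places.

4.26%

Output 2.21% below potential → x = -2.21.
i^T_t = 1.19 + 1.86 + 1.4 × (3.51 − 1.86) + 1 × (-2.21)
   = 1.19 + 1.86 + 2.31 − 2.21 = 3.15
i_t = 0.57 × 5.09 + 0.43 × 3.15 = 2.9013 + 1.3545 = 4.26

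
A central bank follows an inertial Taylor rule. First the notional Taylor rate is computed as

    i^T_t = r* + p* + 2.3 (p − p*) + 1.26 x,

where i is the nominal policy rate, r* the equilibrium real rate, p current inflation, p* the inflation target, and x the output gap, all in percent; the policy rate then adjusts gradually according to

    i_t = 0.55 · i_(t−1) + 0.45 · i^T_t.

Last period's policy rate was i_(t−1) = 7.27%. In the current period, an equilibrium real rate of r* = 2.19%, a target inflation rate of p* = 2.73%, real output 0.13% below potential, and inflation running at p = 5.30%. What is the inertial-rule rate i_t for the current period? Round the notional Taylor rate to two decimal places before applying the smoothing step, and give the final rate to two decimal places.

8.80%

Output 0.13% below potential → x = -0.13.
i^T_t = 2.19 + 2.73 + 2.3 × (5.30 − 2.73) + 1.26 × (-0.13)
   = 2.19 + 2.73 + 5.911 − 0.1638 = 10.67
i_t = 0.55 × 7.27 + 0.45 × 10.67 = 3.9985 + 4.8015 = 8.80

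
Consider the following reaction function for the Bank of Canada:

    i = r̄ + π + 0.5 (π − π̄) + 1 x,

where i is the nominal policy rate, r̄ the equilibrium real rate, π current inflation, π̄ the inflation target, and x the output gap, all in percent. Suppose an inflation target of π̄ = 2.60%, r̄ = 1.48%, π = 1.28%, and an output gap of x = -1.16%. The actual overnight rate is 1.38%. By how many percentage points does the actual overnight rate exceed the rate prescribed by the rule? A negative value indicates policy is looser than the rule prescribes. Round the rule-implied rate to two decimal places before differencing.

0.44 pp

i = 1.48 + 1.28 + 0.5 × (1.28 − 2.60) + 1 × (-1.16)
   = 1.48 + 1.28 − 0.66 − 1.16 = 0.94
Deviation = 1.38 − 0.94 = 0.44 pp.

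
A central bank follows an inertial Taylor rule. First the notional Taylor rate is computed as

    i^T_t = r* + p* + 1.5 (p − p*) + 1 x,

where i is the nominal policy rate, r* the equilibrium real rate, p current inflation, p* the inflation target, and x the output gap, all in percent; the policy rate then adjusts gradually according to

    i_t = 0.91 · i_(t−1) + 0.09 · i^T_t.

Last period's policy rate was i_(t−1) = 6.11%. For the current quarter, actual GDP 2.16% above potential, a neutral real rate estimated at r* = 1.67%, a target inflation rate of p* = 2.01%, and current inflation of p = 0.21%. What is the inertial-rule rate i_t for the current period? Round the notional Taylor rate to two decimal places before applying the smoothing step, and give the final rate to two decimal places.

5.84%

Output 2.16% above potential → x = 2.16.
i^T_t = 1.67 + 2.01 + 1.5 × (0.21 − 2.01) + 1 × 2.16
   = 1.67 + 2.01 − 2.7 + 2.16 = 3.14
i_t = 0.91 × 6.11 + 0.09 × 3.14 = 5.5601 + 0.2826 = 5.84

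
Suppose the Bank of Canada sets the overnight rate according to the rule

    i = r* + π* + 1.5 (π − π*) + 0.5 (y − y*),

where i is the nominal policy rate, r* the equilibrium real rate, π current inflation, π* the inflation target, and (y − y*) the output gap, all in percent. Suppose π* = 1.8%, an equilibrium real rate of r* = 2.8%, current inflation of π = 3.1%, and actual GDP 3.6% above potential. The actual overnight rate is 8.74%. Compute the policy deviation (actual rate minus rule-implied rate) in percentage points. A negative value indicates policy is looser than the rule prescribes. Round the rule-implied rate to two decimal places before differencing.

Output 3.6% above potential → (y − y*) = 3.6.
i = 2.8 + 1.8 + 1.5 × (3.1 − 1.8) + 0.5 × 3.6
   = 2.8 + 1.8 + 1.95 + 1.8 = 8.35
Deviation = 8.74 − 8.35 = 0.39 pp.

0.39 pp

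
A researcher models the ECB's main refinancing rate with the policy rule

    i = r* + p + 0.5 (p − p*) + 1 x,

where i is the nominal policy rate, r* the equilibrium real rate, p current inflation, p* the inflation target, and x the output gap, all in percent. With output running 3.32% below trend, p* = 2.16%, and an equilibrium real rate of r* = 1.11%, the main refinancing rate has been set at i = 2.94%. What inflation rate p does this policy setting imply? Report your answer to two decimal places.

Output 3.32% below potential → x = -3.32.
Collecting p: i = r* + (1 + 0.5) p − 0.5 p* + 1 x
1.5 p = 2.94 − 1.11 + 0.5 × 2.16 − 1 × (-3.32) = 6.23
p = 6.23 / 1.5 = 4.15

4.15%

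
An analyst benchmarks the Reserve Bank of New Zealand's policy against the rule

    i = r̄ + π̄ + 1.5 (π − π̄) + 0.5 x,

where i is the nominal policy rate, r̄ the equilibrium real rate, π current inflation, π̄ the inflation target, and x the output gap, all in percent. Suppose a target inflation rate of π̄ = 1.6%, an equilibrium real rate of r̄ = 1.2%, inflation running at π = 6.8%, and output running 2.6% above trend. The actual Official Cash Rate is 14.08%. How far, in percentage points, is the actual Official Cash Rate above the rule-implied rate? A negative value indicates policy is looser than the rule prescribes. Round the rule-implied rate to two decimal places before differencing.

Output 2.6% above potential → x = 2.6.
i = 1.2 + 1.6 + 1.5 × (6.8 − 1.6) + 0.5 × 2.6
   = 1.2 + 1.6 + 7.8 + 1.3 = 11.90
Deviation = 14.08 − 11.90 = 2.18 pp.

2.18 pp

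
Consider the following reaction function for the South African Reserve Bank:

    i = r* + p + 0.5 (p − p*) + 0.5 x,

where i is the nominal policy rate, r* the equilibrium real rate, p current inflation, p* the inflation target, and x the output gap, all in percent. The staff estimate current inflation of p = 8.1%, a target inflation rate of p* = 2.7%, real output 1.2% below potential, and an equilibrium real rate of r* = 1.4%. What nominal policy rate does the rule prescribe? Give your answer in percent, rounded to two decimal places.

Output 1.2% below potential → x = -1.2.
i = 1.4 + 8.1 + 0.5 × (8.1 − 2.7) + 0.5 × (-1.2)
   = 1.4 + 8.1 + 2.7 − 0.6 = 11.60

11.60%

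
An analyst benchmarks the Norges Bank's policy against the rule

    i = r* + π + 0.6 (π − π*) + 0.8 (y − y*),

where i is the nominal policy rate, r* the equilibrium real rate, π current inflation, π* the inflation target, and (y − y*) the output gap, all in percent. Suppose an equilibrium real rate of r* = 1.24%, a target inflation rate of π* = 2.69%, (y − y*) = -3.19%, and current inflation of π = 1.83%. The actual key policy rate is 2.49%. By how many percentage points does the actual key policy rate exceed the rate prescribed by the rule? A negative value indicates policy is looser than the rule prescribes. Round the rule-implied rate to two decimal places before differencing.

i = 1.24 + 1.83 + 0.6 × (1.83 − 2.69) + 0.8 × (-3.19)
   = 1.24 + 1.83 − 0.516 − 2.552 = 0.00
Deviation = 2.49 − 0.00 = 2.49 pp.

2.49 pp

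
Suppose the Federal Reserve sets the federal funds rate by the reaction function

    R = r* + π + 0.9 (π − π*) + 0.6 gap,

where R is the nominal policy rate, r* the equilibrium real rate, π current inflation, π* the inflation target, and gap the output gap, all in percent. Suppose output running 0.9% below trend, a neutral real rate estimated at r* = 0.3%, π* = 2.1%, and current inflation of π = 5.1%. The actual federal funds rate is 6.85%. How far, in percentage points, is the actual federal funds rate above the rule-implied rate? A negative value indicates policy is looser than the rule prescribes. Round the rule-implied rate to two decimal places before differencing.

Output 0.9% below potential → gap = -0.9.
R = 0.3 + 5.1 + 0.9 × (5.1 − 2.1) + 0.6 × (-0.9)
   = 0.3 + 5.1 + 2.7 − 0.54 = 7.56
Deviation = 6.85 − 7.56 = -0.71 pp.

-0.71 pp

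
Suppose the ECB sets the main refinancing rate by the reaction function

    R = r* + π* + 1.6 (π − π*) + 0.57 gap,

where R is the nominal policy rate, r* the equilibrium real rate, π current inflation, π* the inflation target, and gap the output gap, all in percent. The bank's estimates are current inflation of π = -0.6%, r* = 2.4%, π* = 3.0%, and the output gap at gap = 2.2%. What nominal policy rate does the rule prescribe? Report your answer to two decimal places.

0.89%

R = 2.4 + 3.0 + 1.6 × (-0.6 − 3.0) + 0.57 × 2.2
   = 2.4 + 3 − 5.76 + 1.254 = 0.89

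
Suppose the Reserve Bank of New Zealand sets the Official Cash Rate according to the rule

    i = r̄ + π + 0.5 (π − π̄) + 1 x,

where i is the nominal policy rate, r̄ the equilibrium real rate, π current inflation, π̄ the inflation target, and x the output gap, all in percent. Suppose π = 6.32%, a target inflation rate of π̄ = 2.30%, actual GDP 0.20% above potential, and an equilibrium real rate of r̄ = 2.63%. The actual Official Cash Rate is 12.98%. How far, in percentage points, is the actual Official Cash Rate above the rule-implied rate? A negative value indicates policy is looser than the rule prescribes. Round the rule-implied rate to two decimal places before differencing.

Output 0.20% above potential → x = 0.20.
i = 2.63 + 6.32 + 0.5 × (6.32 − 2.30) + 1 × 0.20
   = 2.63 + 6.32 + 2.01 + 0.2 = 11.16
Deviation = 12.98 − 11.16 = 1.82 pp.

1.82 pp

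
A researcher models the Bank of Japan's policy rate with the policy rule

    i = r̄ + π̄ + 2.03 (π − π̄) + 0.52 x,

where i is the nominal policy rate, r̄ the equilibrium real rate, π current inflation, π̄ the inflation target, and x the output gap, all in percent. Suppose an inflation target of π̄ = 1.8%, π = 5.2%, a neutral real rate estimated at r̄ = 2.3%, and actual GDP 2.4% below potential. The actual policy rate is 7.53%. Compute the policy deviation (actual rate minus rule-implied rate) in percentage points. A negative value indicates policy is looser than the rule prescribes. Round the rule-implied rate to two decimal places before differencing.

-2.22 pp

Output 2.4% below potential → x = -2.4.
i = 2.3 + 1.8 + 2.03 × (5.2 − 1.8) + 0.52 × (-2.4)
   = 2.3 + 1.8 + 6.902 − 1.248 = 9.75
Deviation = 7.53 − 9.75 = -2.22 pp.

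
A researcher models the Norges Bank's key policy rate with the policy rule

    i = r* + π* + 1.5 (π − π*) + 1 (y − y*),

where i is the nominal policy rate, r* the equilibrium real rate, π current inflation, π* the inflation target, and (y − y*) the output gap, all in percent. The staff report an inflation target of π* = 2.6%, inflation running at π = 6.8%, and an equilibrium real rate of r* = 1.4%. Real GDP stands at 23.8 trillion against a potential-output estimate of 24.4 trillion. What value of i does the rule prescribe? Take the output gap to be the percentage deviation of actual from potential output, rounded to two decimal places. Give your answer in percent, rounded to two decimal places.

7.84%

Output gap = 100 × (23.8 − 24.4) / 24.4 = -2.46%.
i = 1.40 + 2.60 + 1.5 × (6.80 − 2.60) + 1 × (-2.46)
   = 1.40 + 2.6 + 6.3 − 2.46 = 7.84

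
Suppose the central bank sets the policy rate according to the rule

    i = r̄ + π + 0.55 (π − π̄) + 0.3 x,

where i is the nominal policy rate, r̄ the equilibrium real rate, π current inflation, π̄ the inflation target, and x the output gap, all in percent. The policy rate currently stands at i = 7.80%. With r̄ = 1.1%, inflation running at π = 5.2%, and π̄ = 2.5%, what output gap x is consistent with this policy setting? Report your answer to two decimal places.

0.3 x = 7.80 − 1.1 − 5.2 − 0.55 × (5.2 − 2.5) = 0.015
x = 0.015 / 0.3 = 0.05

0.05%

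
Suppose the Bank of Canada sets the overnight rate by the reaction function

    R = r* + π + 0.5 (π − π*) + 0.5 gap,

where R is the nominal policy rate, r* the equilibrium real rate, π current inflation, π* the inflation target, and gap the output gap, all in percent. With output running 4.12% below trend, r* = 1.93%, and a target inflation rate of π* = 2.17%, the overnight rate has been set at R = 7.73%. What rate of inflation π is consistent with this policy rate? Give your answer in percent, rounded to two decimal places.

5.96%

Output 4.12% below potential → gap = -4.12.
Collecting π: R = r* + (1 + 0.5) π − 0.5 π* + 0.5 gap
1.5 π = 7.73 − 1.93 + 0.5 × 2.17 − 0.5 × (-4.12) = 8.945
π = 8.945 / 1.5 = 5.96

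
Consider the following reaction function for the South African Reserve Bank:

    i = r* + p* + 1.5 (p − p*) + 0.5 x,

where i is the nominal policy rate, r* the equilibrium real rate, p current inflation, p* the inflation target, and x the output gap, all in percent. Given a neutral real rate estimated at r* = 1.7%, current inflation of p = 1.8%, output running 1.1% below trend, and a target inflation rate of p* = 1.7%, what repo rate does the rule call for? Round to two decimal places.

3.00%

Output 1.1% below potential → x = -1.1.
i = 1.7 + 1.7 + 1.5 × (1.8 − 1.7) + 0.5 × (-1.1)
   = 1.7 + 1.7 + 0.15 − 0.55 = 3.00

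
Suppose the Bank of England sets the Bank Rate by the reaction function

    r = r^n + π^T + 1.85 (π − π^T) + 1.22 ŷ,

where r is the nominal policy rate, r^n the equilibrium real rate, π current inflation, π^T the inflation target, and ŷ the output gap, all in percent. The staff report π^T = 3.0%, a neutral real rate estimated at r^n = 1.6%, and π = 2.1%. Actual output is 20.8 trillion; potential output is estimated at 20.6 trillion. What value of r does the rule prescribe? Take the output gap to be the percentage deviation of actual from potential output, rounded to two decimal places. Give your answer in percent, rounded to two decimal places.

Output gap = 100 × (20.8 − 20.6) / 20.6 = 0.97%.
r = 1.60 + 3.00 + 1.85 × (2.10 − 3.00) + 1.22 × 0.97
   = 1.60 + 3 − 1.665 + 1.1834 = 4.12

4.12%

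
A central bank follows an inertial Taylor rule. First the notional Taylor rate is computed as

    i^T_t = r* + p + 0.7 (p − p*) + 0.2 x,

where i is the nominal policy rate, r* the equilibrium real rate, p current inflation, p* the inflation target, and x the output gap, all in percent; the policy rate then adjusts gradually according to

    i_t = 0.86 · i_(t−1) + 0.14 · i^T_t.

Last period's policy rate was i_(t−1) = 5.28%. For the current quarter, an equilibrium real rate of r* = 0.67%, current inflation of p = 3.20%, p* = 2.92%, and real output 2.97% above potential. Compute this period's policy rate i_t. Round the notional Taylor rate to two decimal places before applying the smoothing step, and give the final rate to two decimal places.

5.19%

Output 2.97% above potential → x = 2.97.
i^T_t = 0.67 + 3.20 + 0.7 × (3.20 − 2.92) + 0.2 × 2.97
   = 0.67 + 3.2 + 0.196 + 0.594 = 4.66
i_t = 0.86 × 5.28 + 0.14 × 4.66 = 4.5408 + 0.6524 = 5.19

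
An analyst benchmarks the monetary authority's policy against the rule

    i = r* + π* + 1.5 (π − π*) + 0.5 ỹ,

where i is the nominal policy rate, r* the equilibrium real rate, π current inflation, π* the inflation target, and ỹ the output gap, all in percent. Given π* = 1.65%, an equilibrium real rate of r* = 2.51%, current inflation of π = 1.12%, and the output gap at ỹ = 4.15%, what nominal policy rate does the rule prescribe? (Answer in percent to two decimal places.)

i = 2.51 + 1.65 + 1.5 × (1.12 − 1.65) + 0.5 × 4.15
   = 2.51 + 1.65 − 0.795 + 2.075 = 5.44

5.44%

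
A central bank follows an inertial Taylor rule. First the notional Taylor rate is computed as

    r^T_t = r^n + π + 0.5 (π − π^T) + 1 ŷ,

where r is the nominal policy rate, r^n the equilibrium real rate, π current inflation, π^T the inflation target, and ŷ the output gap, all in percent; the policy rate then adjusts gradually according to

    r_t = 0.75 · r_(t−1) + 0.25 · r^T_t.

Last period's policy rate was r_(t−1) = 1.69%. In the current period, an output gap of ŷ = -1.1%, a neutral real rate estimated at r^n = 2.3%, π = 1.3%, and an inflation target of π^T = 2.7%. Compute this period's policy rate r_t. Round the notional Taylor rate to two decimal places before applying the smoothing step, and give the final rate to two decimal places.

r^T_t = 2.3 + 1.3 + 0.5 × (1.3 − 2.7) + 1 × (-1.1)
   = 2.3 + 1.3 − 0.7 − 1.1 = 1.80
r_t = 0.75 × 1.69 + 0.25 × 1.80 = 1.2675 + 0.45 = 1.72

1.72%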